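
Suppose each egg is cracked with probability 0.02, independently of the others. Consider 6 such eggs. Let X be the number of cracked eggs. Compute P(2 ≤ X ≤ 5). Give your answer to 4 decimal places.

0.0057

X ~ Binomial(6, 0.02); P(2 ≤ X ≤ 5) = Σ C(6,k) p^k (1−p)^(6−k) over k:
  k=2: C(6,2)·0.02^2·0.98^4 = 0.005534
  k=3: C(6,3)·0.02^3·0.98^3 = 0.000151
  k=4: C(6,4)·0.02^4·0.98^2 = 0.000002
  k=5: C(6,5)·0.02^5·0.98^1 = 0.000000
Total = 0.005687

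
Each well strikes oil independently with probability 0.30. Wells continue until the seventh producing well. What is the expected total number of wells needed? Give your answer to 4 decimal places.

Y = total wells until the seventh success; negative binomial with r=7, p=0.30.
E[Y] = r / p = 7 / 0.30 = 23.333333

23.3333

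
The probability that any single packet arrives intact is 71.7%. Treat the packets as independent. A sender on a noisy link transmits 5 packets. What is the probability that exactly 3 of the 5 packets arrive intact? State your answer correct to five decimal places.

X ~ Binomial(n=5, p=0.717).
P(X=3) = C(5,3) · p^3 · (1−p)^2
= 10 · 0.3686 · 0.080089 = 0.2952095

0.29521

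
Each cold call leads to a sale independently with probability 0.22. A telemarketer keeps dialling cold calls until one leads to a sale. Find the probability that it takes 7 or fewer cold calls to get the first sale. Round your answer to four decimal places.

Y = number of cold calls to the first success; geometric, p = 0.22.
P(Y ≤ 7) = 1 − (1−p)^7 = 1 − 0.175656 = 0.824344

0.8243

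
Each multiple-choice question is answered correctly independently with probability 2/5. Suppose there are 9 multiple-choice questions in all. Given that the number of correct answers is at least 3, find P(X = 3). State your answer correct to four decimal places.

0.3265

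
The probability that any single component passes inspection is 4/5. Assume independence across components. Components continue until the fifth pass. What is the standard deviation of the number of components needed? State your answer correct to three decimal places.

Y = total components until the fifth success; negative binomial with r=5, p=0.80.
SD(Y) = √[r(1−p)/p²] = √(1.56250) = 1.25000

1.250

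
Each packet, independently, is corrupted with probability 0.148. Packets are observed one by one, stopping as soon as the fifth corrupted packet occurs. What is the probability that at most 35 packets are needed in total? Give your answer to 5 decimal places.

Finishing within 35 packets ⇔ at least 5 successes in the first 35. With X ~ Binomial(35, 0.148), P(Y ≤ 35) = 1 − P(X ≤ 4).
  k=0: C(35,0)·0.148^0·0.852^35 = 0.0036761
  k=1: C(35,1)·0.148^1·0.852^34 = 0.0223499
  k=2: C(35,2)·0.148^2·0.852^33 = 0.0660005
  k=3: C(35,3)·0.148^3·0.852^32 = 0.1261136
  k=4: C(35,4)·0.148^4·0.852^31 = 0.1752564
1 − 0.3933965 = 0.6066035

0.60660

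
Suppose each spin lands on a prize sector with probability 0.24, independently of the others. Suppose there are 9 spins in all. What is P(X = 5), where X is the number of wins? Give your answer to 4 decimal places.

X ~ Binomial(n=9, p=0.24).
P(X=5) = C(9,5) · p^5 · (1−p)^4
= 126 · 0.00079626 · 0.33362 = 0.033472

0.0335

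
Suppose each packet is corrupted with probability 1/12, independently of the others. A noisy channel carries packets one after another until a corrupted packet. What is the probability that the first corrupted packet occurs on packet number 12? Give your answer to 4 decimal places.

Geometric (trials to first success), p = 0.083333.
P(Y = 12) = (1−p)^11 · p = 0.384 · 0.083333 = 0.032000

0.0320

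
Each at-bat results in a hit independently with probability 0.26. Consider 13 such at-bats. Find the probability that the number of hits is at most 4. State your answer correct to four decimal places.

0.7681

X ~ Binomial(13, 0.26); P(X ≤ 4) = Σ C(13,k) p^k (1−p)^(13−k) over k:
  k=0: C(13,0)·0.26^0·0.74^13 = 0.019953
  k=1: C(13,1)·0.26^1·0.74^12 = 0.091138
  k=2: C(13,2)·0.26^2·0.74^11 = 0.192128
  k=3: C(13,3)·0.26^3·0.74^10 = 0.247516
  k=4: C(13,4)·0.26^4·0.74^9 = 0.217413
Total = 0.768147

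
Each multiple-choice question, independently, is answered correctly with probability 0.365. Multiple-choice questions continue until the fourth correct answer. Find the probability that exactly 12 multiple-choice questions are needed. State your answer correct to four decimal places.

0.0774

Y = trial on which the fourth success occurs; negative binomial, r=4, p=0.365.
P(Y=12) = C(11,3) · p^4 · (1−p)^8
= 165 · 0.017749 · 0.026436 = 0.077419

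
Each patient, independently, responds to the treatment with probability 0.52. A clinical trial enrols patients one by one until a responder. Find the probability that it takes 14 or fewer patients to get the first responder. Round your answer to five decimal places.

Y = number of patients to the first success; geometric, p = 0.52.
P(Y ≤ 14) = 1 − (1−p)^14 = 1 − 0.0000345 = 0.9999655

0.99997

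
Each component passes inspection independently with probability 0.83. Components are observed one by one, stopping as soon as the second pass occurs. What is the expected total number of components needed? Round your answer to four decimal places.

2.4096

Y = total components until the second success; negative binomial with r=2, p=0.83.
E[Y] = r / p = 2 / 0.83 = 2.409639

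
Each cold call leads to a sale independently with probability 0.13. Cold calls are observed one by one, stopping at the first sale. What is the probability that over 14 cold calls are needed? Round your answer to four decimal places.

Y = number of cold calls to the first success; geometric, p = 0.13.
P(Y > 14) = P(first 14 all fail) = (1−p)^14 = 0.142321

0.1423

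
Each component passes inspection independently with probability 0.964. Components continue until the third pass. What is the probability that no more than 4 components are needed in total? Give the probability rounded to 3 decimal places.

0.993

Finishing within 4 components ⇔ at least 3 successes in the first 4. With X ~ Binomial(4, 0.964), P(Y ≤ 4) = 1 − P(X ≤ 2).
  k=0: C(4,0)·0.964^0·0.036^4 = 0.00000
  k=1: C(4,1)·0.964^1·0.036^3 = 0.00018
  k=2: C(4,2)·0.964^2·0.036^2 = 0.00723
1 − 0.00741 = 0.99259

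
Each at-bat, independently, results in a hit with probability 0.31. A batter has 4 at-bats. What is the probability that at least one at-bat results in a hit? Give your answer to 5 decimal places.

P(at least one) = 1 − P(none) = 1 − (1 − 0.31)^4
= 1 − 0.2266712 = 0.7733288

0.77333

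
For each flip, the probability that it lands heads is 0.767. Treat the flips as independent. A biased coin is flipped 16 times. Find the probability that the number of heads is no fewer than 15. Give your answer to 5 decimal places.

0.08407

X ~ Binomial(16, 0.767); P(X ≥ 15) = Σ C(16,k) p^k (1−p)^(16−k) over k:
  k=15: C(16,15)·0.767^15·0.233^1 = 0.0697279
  k=16: C(16,16)·0.767^16·0.233^0 = 0.0143458
Total = 0.0840737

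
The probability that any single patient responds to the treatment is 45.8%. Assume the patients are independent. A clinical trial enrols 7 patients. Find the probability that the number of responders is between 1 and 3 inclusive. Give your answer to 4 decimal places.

0.5775

X ~ Binomial(7, 0.458); P(1 ≤ X ≤ 3) = Σ C(7,k) p^k (1−p)^(7−k) over k:
  k=1: C(7,1)·0.458^1·0.542^6 = 0.081275
  k=2: C(7,2)·0.458^2·0.542^5 = 0.206038
  k=3: C(7,3)·0.458^3·0.542^4 = 0.290176
Total = 0.577489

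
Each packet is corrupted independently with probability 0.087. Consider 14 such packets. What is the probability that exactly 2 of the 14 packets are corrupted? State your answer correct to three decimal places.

X ~ Binomial(n=14, p=0.087).
P(X=2) = C(14,2) · p^2 · (1−p)^12
= 91 · 0.007569 · 0.33547 = 0.23106

0.231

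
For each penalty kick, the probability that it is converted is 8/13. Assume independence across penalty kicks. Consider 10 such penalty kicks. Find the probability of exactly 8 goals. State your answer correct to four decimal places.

0.1369

X ~ Binomial(n=10, p=0.615385).
P(X=8) = C(10,8) · p^8 · (1−p)^2
= 45 · 0.020567 · 0.14793 = 0.136911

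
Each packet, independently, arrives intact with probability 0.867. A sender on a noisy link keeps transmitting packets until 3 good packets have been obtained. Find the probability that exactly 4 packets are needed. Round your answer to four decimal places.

Y = trial on which the third success occurs; negative binomial, r=3, p=0.867.
P(Y=4) = C(3,2) · p^3 · (1−p)^1
= 3 · 0.65171 · 0.133 = 0.260034

0.2600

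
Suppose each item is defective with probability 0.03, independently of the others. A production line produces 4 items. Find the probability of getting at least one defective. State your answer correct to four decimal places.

P(at least one) = 1 − P(none) = 1 − (1 − 0.03)^4
= 1 − 0.885293 = 0.114707

0.1147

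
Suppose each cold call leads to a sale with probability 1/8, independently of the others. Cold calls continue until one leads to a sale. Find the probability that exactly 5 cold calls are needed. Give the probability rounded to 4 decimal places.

0.0733

Geometric (trials to first success), p = 0.125.
P(Y = 5) = (1−p)^4 · p = 0.58618 · 0.125 = 0.073273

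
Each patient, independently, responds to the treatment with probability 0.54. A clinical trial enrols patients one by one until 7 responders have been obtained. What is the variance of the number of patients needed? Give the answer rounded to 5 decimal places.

11.04252

Y = total patients until the seventh success; negative binomial with r=7, p=0.54.
Var(Y) = r(1−p)/p² = 7·0.46 / 0.54² = 11.0425240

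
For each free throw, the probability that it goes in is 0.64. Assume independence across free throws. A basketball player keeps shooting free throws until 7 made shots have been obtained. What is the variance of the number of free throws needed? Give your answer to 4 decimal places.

6.1523

Y = total free throws until the seventh success; negative binomial with r=7, p=0.64.
Var(Y) = r(1−p)/p² = 7·0.36 / 0.64² = 6.152344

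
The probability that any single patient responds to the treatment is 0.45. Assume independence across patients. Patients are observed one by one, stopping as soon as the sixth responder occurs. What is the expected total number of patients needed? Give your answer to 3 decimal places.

13.333

Y = total patients until the sixth success; negative binomial with r=6, p=0.45.
E[Y] = r / p = 6 / 0.45 = 13.33333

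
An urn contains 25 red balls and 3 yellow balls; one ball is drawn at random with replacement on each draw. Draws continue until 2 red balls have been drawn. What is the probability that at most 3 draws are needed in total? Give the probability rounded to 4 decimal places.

Finishing within 3 draws ⇔ at least 2 successes in the first 3. With X ~ Binomial(3, 0.892857), P(Y ≤ 3) = 1 − P(X ≤ 1).
  k=0: C(3,0)·0.892857^0·0.107143^3 = 0.001230
  k=1: C(3,1)·0.892857^1·0.107143^2 = 0.030749
1 − 0.031979 = 0.968021

0.9680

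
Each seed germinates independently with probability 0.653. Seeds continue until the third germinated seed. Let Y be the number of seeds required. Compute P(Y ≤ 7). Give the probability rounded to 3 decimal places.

Finishing within 7 seeds ⇔ at least 3 successes in the first 7. With X ~ Binomial(7, 0.653), P(Y ≤ 7) = 1 − P(X ≤ 2).
  k=0: C(7,0)·0.653^0·0.347^7 = 0.00061
  k=1: C(7,1)·0.653^1·0.347^6 = 0.00798
  k=2: C(7,2)·0.653^2·0.347^5 = 0.04505
1 − 0.05364 = 0.94636

0.946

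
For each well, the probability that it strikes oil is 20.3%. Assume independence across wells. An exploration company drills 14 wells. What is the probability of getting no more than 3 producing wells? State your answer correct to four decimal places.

X ~ Binomial(14, 0.203); P(X ≤ 3) = Σ C(14,k) p^k (1−p)^(14−k) over k:
  k=0: C(14,0)·0.203^0·0.797^14 = 0.041727
  k=1: C(14,1)·0.203^1·0.797^13 = 0.148793
  k=2: C(14,2)·0.203^2·0.797^12 = 0.246339
  k=3: C(14,3)·0.203^3·0.797^11 = 0.250975
Total = 0.687834

0.6878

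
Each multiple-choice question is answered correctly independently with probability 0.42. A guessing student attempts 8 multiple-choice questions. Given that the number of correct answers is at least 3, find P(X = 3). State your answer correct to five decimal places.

0.37562

X ~ Binomial(8, 0.42). Want P(X=3 | X≥3) = P(X=3) / P(X≥3).
P(X=3) = C(8,3)·0.42^3·0.58^5 = 0.2723177
P(X≥3) = 1 − 0.0128063 − 0.0741883 − 0.1880289 = 0.7249765
Ratio = 0.2723177 / 0.7249765 = 0.3756228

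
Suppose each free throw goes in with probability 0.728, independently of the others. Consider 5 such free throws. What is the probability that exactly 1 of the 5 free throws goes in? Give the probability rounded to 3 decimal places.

0.020

X ~ Binomial(n=5, p=0.728).
P(X=1) = C(5,1) · p^1 · (1−p)^4
= 5 · 0.728 · 0.0054736 = 0.01992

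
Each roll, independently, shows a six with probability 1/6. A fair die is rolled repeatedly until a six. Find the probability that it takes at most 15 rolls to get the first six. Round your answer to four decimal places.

0.9351

Y = number of rolls to the first success; geometric, p = 0.166667.
P(Y ≤ 15) = 1 − (1−p)^15 = 1 − 0.064905 = 0.935095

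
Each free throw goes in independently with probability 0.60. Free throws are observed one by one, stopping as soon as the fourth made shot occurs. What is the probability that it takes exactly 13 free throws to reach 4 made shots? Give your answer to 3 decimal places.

0.007

Y = trial on which the fourth success occurs; negative binomial, r=4, p=0.60.
P(Y=13) = C(12,3) · p^4 · (1−p)^9
= 220 · 0.1296 · 0.00026214 = 0.00747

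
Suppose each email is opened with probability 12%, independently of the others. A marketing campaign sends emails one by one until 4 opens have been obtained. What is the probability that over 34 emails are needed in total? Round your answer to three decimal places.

0.405

Needing more than 34 emails ⇔ fewer than 4 successes in the first 34. With X ~ Binomial(34, 0.12), P(Y > 34) = P(X ≤ 3).
  k=0: C(34,0)·0.12^0·0.88^34 = 0.01295
  k=1: C(34,1)·0.12^1·0.88^33 = 0.06006
  k=2: C(34,2)·0.12^2·0.88^32 = 0.13514
  k=3: C(34,3)·0.12^3·0.88^31 = 0.19656
P(X ≤ 3) = 0.40471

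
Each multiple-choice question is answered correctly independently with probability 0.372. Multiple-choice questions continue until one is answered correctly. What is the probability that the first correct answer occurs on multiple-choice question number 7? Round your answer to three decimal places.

Geometric (trials to first success), p = 0.372.
P(Y = 7) = (1−p)^6 · p = 0.061342 · 0.372 = 0.02282

0.023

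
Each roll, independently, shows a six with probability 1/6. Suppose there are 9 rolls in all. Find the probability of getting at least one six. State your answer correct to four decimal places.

P(at least one) = 1 − P(none) = 1 − (1 − 0.166667)^9
= 1 − 0.193807 = 0.806193

0.8062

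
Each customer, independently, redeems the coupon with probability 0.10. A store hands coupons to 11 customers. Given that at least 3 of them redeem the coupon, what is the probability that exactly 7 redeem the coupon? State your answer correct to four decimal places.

0.0002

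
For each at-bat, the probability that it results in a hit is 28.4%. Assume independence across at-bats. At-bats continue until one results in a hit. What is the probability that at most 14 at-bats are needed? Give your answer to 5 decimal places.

Y = number of at-bats to the first success; geometric, p = 0.284.
P(Y ≤ 14) = 1 − (1−p)^14 = 1 − 0.0093064 = 0.9906936

0.99069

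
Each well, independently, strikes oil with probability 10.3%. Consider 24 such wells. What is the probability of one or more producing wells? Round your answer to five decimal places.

0.92638

P(at least one) = 1 − P(none) = 1 − (1 − 0.103)^24
= 1 − 0.0736239 = 0.9263761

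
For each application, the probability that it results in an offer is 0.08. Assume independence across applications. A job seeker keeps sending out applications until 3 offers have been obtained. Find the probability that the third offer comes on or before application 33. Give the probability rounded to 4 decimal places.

0.4982

Finishing within 33 applications ⇔ at least 3 successes in the first 33. With X ~ Binomial(33, 0.08), P(Y ≤ 33) = 1 − P(X ≤ 2).
  k=0: C(33,0)·0.08^0·0.92^33 = 0.063826
  k=1: C(33,1)·0.08^1·0.92^32 = 0.183153
  k=2: C(33,2)·0.08^2·0.92^31 = 0.254822
1 − 0.501801 = 0.498199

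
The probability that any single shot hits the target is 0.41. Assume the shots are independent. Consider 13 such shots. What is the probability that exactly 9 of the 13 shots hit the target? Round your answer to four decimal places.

X ~ Binomial(n=13, p=0.41).
P(X=9) = C(13,9) · p^9 · (1−p)^4
= 715 · 0.00032738 · 0.12117 = 0.028364

0.0284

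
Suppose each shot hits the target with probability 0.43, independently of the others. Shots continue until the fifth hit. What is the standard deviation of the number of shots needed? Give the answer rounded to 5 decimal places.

3.92603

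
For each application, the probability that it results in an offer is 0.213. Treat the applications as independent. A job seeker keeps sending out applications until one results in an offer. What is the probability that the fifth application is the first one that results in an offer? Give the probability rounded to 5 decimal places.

0.08171

Geometric (trials to first success), p = 0.213.
P(Y = 5) = (1−p)^4 · p = 0.38362 · 0.213 = 0.0817106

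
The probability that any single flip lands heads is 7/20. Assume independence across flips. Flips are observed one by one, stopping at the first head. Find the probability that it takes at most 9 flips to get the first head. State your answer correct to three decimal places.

0.979

Y = number of flips to the first success; geometric, p = 0.35.
P(Y ≤ 9) = 1 − (1−p)^9 = 1 − 0.02071 = 0.97929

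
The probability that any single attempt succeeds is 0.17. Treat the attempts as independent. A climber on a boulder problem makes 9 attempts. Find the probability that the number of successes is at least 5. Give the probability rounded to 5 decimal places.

0.00976

X ~ Binomial(9, 0.17); P(X ≥ 5) = Σ C(9,k) p^k (1−p)^(9−k) over k:
  k=5: C(9,5)·0.17^5·0.83^4 = 0.0084904
  k=6: C(9,6)·0.17^6·0.83^3 = 0.0011593
  k=7: C(9,7)·0.17^7·0.83^2 = 0.0001018
  k=8: C(9,8)·0.17^8·0.83^1 = 0.0000052
  k=9: C(9,9)·0.17^9·0.83^0 = 0.0000001
Total = 0.0097568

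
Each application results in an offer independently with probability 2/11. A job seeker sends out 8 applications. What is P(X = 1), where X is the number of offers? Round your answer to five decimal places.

0.35701

X ~ Binomial(n=8, p=0.181818).
P(X=1) = C(8,1) · p^1 · (1−p)^7
= 8 · 0.18182 · 0.24544 = 0.3570065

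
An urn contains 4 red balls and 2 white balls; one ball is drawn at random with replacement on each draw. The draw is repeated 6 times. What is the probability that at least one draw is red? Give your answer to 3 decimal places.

0.999

P(at least one) = 1 − P(none) = 1 − (1 − 0.666667)^6
= 1 − 0.00137 = 0.99863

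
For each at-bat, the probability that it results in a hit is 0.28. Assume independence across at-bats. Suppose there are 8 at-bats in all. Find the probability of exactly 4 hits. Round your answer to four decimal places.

X ~ Binomial(n=8, p=0.28).
P(X=4) = C(8,4) · p^4 · (1−p)^4
= 70 · 0.0061466 · 0.26874 = 0.115627

0.1156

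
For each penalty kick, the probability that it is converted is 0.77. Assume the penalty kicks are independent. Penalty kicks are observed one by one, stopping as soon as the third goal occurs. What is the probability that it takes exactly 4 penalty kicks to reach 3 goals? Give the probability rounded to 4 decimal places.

0.3150

Y = trial on which the third success occurs; negative binomial, r=3, p=0.77.
P(Y=4) = C(3,2) · p^3 · (1−p)^1
= 3 · 0.45653 · 0.23 = 0.315008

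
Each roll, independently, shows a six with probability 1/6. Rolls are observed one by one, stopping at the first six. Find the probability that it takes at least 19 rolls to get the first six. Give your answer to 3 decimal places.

Y = number of rolls to the first success; geometric, p = 0.166667.
P(Y > 18) = P(first 18 all fail) = (1−p)^18 = 0.03756

0.038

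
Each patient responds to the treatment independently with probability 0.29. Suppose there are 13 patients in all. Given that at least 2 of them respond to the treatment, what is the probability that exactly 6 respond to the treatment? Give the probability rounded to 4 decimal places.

X ~ Binomial(13, 0.29). Want P(X=6 | X≥2) = P(X=6) / P(X≥2).
P(X=6) = C(13,6)·0.29^6·0.71^7 = 0.092835
P(X≥2) = 1 − 0.011651 − 0.061865 = 0.926485
Ratio = 0.092835 / 0.926485 = 0.100202

0.1002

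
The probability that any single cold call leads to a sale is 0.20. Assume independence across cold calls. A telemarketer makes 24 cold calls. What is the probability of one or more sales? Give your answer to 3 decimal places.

P(at least one) = 1 − P(none) = 1 − (1 − 0.20)^24
= 1 − 0.00472 = 0.99528

0.995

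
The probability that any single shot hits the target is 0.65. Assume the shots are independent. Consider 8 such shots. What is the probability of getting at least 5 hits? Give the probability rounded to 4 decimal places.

0.7064

X ~ Binomial(8, 0.65); P(X ≥ 5) = Σ C(8,k) p^k (1−p)^(8−k) over k:
  k=5: C(8,5)·0.65^5·0.35^3 = 0.278586
  k=6: C(8,6)·0.65^6·0.35^2 = 0.258687
  k=7: C(8,7)·0.65^7·0.35^1 = 0.137262
  k=8: C(8,8)·0.65^8·0.35^0 = 0.031864
Total = 0.706399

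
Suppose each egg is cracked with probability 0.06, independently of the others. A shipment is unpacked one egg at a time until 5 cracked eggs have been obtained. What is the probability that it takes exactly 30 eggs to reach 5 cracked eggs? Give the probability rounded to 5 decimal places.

0.00393

Y = trial on which the fifth success occurs; negative binomial, r=5, p=0.06.
P(Y=30) = C(29,4) · p^5 · (1−p)^25
= 23751 · 7.776e-07 · 0.21291 = 0.0039322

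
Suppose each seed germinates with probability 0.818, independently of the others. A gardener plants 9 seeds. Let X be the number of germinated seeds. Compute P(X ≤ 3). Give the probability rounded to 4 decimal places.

0.0018

X ~ Binomial(9, 0.818); P(X ≤ 3) = Σ C(9,k) p^k (1−p)^(9−k) over k:
  k=0: C(9,0)·0.818^0·0.182^9 = 0.000000
  k=1: C(9,1)·0.818^1·0.182^8 = 0.000009
  k=2: C(9,2)·0.818^2·0.182^7 = 0.000159
  k=3: C(9,3)·0.818^3·0.182^6 = 0.001671
Total = 0.001839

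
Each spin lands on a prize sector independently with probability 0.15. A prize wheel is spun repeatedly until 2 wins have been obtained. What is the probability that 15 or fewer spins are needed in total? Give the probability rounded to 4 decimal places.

Finishing within 15 spins ⇔ at least 2 successes in the first 15. With X ~ Binomial(15, 0.15), P(Y ≤ 15) = 1 − P(X ≤ 1).
  k=0: C(15,0)·0.15^0·0.85^15 = 0.087354
  k=1: C(15,1)·0.15^1·0.85^14 = 0.231232
1 − 0.318586 = 0.681414

0.6814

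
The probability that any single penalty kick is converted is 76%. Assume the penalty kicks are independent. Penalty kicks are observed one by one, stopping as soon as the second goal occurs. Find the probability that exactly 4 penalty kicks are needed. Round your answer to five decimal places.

0.09981

Y = trial on which the second success occurs; negative binomial, r=2, p=0.76.
P(Y=4) = C(3,1) · p^2 · (1−p)^2
= 3 · 0.5776 · 0.0576 = 0.0998093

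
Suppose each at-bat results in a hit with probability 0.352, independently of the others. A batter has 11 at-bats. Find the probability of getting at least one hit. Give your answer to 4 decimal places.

0.9915

P(at least one) = 1 − P(none) = 1 − (1 − 0.352)^11
= 1 − 0.008459 = 0.991541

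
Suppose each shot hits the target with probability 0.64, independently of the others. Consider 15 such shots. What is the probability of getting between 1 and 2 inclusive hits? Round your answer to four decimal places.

0.0001

X ~ Binomial(15, 0.64); P(1 ≤ X ≤ 2) = Σ C(15,k) p^k (1−p)^(15−k) over k:
  k=1: C(15,1)·0.64^1·0.36^14 = 0.000006
  k=2: C(15,2)·0.64^2·0.36^13 = 0.000073
Total = 0.000079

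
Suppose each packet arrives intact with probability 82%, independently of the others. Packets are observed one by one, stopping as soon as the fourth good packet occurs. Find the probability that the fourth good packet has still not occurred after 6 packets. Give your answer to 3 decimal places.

Needing more than 6 packets ⇔ fewer than 4 successes in the first 6. With X ~ Binomial(6, 0.82), P(Y > 6) = P(X ≤ 3).
  k=0: C(6,0)·0.82^0·0.18^6 = 0.00003
  k=1: C(6,1)·0.82^1·0.18^5 = 0.00093
  k=2: C(6,2)·0.82^2·0.18^4 = 0.01059
  k=3: C(6,3)·0.82^3·0.18^3 = 0.06431
P(X ≤ 3) = 0.07586

0.076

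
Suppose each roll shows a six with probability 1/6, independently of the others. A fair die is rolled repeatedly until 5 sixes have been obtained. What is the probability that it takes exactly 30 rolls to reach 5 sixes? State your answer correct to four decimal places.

0.0320

Y = trial on which the fifth success occurs; negative binomial, r=5, p=0.166667.
P(Y=30) = C(29,4) · p^5 · (1−p)^25
= 23751 · 0.0001286 · 0.010483 = 0.032018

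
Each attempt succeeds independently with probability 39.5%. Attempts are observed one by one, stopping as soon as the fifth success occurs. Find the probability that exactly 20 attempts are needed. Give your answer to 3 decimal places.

Y = trial on which the fifth success occurs; negative binomial, r=5, p=0.395.
P(Y=20) = C(19,4) · p^5 · (1−p)^15
= 3876 · 0.0096158 · 0.00053251 = 0.01985

0.020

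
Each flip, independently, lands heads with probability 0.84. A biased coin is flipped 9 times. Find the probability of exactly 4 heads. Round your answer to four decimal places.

0.0066

X ~ Binomial(n=9, p=0.84).
P(X=4) = C(9,4) · p^4 · (1−p)^5
= 126 · 0.49787 · 0.00010486 = 0.006578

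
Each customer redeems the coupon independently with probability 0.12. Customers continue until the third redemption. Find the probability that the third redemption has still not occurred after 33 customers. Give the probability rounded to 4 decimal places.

Needing more than 33 customers ⇔ fewer than 3 successes in the first 33. With X ~ Binomial(33, 0.12), P(Y > 33) = P(X ≤ 2).
  k=0: C(33,0)·0.12^0·0.88^33 = 0.014721
  k=1: C(33,1)·0.12^1·0.88^32 = 0.066243
  k=2: C(33,2)·0.12^2·0.88^31 = 0.144530
P(X ≤ 2) = 0.225494

0.2255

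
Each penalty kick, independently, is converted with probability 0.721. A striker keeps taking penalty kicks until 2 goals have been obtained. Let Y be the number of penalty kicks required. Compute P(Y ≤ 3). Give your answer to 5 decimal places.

0.80991

Finishing within 3 penalty kicks ⇔ at least 2 successes in the first 3. With X ~ Binomial(3, 0.721), P(Y ≤ 3) = 1 − P(X ≤ 1).
  k=0: C(3,0)·0.721^0·0.279^3 = 0.0217176
  k=1: C(3,1)·0.721^1·0.279^2 = 0.1683701
1 − 0.1900877 = 0.8099123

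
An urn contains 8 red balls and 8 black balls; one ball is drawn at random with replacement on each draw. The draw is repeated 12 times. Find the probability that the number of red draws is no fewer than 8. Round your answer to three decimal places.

X ~ Binomial(12, 0.50); P(X ≥ 8) = Σ C(12,k) p^k (1−p)^(12−k) over k:
  k=8: C(12,8)·0.50^8·0.50^4 = 0.12085
  k=9: C(12,9)·0.50^9·0.50^3 = 0.05371
  k=10: C(12,10)·0.50^10·0.50^2 = 0.01611
  k=11: C(12,11)·0.50^11·0.50^1 = 0.00293
  k=12: C(12,12)·0.50^12·0.50^0 = 0.00024
Total = 0.19385

0.194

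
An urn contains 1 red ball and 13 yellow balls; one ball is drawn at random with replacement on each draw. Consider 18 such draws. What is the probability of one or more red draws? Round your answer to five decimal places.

0.73656

P(at least one) = 1 − P(none) = 1 − (1 − 0.071429)^18
= 1 − 0.2634363 = 0.7365637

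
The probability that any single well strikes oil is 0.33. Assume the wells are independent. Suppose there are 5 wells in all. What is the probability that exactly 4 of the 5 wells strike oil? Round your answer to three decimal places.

0.040

X ~ Binomial(n=5, p=0.33).
P(X=4) = C(5,4) · p^4 · (1−p)^1
= 5 · 0.011859 · 0.67 = 0.03973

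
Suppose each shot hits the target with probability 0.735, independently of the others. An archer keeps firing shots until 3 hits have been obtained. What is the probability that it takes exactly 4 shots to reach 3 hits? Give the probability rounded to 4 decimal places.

0.3157

Y = trial on which the third success occurs; negative binomial, r=3, p=0.735.
P(Y=4) = C(3,2) · p^3 · (1−p)^1
= 3 · 0.39707 · 0.265 = 0.315667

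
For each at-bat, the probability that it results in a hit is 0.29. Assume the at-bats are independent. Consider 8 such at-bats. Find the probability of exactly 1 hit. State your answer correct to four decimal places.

X ~ Binomial(n=8, p=0.29).
P(X=1) = C(8,1) · p^1 · (1−p)^7
= 8 · 0.29 · 0.090951 = 0.211007

0.2110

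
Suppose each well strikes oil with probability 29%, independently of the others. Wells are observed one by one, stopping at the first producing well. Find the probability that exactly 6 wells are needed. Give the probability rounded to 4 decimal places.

0.0523

Geometric (trials to first success), p = 0.29.
P(Y = 6) = (1−p)^5 · p = 0.18042 · 0.29 = 0.052323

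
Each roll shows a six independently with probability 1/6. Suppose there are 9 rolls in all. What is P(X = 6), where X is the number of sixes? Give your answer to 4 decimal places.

0.0010

X ~ Binomial(n=9, p=0.166667).
P(X=6) = C(9,6) · p^6 · (1−p)^3
= 84 · 2.1433e-05 · 0.5787 = 0.001042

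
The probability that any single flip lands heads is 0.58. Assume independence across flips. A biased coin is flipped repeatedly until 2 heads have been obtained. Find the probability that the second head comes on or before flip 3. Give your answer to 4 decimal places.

Finishing within 3 flips ⇔ at least 2 successes in the first 3. With X ~ Binomial(3, 0.58), P(Y ≤ 3) = 1 − P(X ≤ 1).
  k=0: C(3,0)·0.58^0·0.42^3 = 0.074088
  k=1: C(3,1)·0.58^1·0.42^2 = 0.306936
1 − 0.381024 = 0.618976

0.6190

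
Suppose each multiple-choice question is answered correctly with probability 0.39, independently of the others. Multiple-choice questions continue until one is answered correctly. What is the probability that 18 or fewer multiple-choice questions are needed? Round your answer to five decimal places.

0.99986

Y = number of multiple-choice questions to the first success; geometric, p = 0.39.
P(Y ≤ 18) = 1 − (1−p)^18 = 1 − 0.0001368 = 0.9998632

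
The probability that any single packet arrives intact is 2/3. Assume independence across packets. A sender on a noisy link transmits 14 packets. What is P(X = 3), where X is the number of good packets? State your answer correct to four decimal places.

0.0006

X ~ Binomial(n=14, p=0.666667).
P(X=3) = C(14,3) · p^3 · (1−p)^11
= 364 · 0.2963 · 5.645e-06 = 0.000609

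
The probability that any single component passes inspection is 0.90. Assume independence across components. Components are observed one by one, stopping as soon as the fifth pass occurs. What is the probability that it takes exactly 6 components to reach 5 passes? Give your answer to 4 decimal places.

Y = trial on which the fifth success occurs; negative binomial, r=5, p=0.90.
P(Y=6) = C(5,4) · p^5 · (1−p)^1
= 5 · 0.59049 · 0.1 = 0.295245

0.2952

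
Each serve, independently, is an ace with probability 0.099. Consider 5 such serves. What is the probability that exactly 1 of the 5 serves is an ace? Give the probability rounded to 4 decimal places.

0.3262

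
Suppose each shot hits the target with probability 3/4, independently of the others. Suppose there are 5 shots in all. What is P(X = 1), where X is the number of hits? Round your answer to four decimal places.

X ~ Binomial(n=5, p=0.75).
P(X=1) = C(5,1) · p^1 · (1−p)^4
= 5 · 0.75 · 0.0039062 = 0.014648

0.0146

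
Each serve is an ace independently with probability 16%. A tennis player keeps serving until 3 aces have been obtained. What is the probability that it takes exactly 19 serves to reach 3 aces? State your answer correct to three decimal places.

Y = trial on which the third success occurs; negative binomial, r=3, p=0.16.
P(Y=19) = C(18,2) · p^3 · (1−p)^16
= 153 · 0.004096 · 0.061442 = 0.03851

0.039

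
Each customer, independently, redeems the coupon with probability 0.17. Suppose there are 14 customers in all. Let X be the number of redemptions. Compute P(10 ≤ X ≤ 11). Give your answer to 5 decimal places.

X ~ Binomial(14, 0.17); P(10 ≤ X ≤ 11) = Σ C(14,k) p^k (1−p)^(14−k) over k:
  k=10: C(14,10)·0.17^10·0.83^4 = 0.0000096
  k=11: C(14,11)·0.17^11·0.83^3 = 0.0000007
Total = 0.0000103

0.00001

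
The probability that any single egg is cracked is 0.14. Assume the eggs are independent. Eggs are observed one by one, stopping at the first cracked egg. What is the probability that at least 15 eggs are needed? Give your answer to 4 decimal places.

Y = number of eggs to the first success; geometric, p = 0.14.
P(Y > 14) = P(first 14 all fail) = (1−p)^14 = 0.121054

0.1211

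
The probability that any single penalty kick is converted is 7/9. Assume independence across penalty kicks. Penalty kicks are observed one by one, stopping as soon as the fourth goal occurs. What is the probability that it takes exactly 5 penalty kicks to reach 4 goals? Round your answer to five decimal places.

Y = trial on which the fourth success occurs; negative binomial, r=4, p=0.777778.
P(Y=5) = C(4,3) · p^4 · (1−p)^1
= 4 · 0.36595 · 0.22222 = 0.3252892

0.32529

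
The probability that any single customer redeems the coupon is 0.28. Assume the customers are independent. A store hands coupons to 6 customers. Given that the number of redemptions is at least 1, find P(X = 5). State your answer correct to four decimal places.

X ~ Binomial(6, 0.28). Want P(X=5 | X≥1) = P(X=5) / P(X≥1).
P(X=5) = C(6,5)·0.28^5·0.72^1 = 0.007435
P(X≥1) = 1 − 0.139314 = 0.860686
Ratio = 0.007435 / 0.860686 = 0.008638

0.0086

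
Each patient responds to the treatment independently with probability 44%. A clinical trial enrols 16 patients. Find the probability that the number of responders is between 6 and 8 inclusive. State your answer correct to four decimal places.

X ~ Binomial(16, 0.44); P(6 ≤ X ≤ 8) = Σ C(16,k) p^k (1−p)^(16−k) over k:
  k=6: C(16,6)·0.44^6·0.56^10 = 0.176246
  k=7: C(16,7)·0.44^7·0.56^9 = 0.197828
  k=8: C(16,8)·0.44^8·0.56^8 = 0.174866
Total = 0.548940

0.5489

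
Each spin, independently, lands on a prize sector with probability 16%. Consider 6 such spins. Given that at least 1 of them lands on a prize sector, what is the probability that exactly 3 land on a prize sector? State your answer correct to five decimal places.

X ~ Binomial(6, 0.16). Want P(X=3 | X≥1) = P(X=3) / P(X≥1).
P(X=3) = C(6,3)·0.16^3·0.84^3 = 0.0485543
P(X≥1) = 1 − 0.3512980 = 0.6487020
Ratio = 0.0485543 / 0.6487020 = 0.0748484

0.07485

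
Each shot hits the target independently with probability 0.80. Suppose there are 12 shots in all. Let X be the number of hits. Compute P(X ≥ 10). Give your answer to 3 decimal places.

X ~ Binomial(12, 0.80); P(X ≥ 10) = Σ C(12,k) p^k (1−p)^(12−k) over k:
  k=10: C(12,10)·0.80^10·0.20^2 = 0.28347
  k=11: C(12,11)·0.80^11·0.20^1 = 0.20616
  k=12: C(12,12)·0.80^12·0.20^0 = 0.06872
Total = 0.55835

0.558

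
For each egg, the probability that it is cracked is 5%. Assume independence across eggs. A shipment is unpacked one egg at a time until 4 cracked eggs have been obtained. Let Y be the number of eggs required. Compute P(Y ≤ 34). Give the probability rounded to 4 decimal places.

0.0881

Finishing within 34 eggs ⇔ at least 4 successes in the first 34. With X ~ Binomial(34, 0.05), P(Y ≤ 34) = 1 − P(X ≤ 3).
  k=0: C(34,0)·0.05^0·0.95^34 = 0.174825
  k=1: C(34,1)·0.05^1·0.95^33 = 0.312844
  k=2: C(34,2)·0.05^2·0.95^32 = 0.271680
  k=3: C(34,3)·0.05^3·0.95^31 = 0.152522
1 − 0.911871 = 0.088129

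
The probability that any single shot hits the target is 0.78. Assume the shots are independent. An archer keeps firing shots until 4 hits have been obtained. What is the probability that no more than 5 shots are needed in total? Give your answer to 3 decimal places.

0.696

Finishing within 5 shots ⇔ at least 4 successes in the first 5. With X ~ Binomial(5, 0.78), P(Y ≤ 5) = 1 − P(X ≤ 3).
  k=0: C(5,0)·0.78^0·0.22^5 = 0.00052
  k=1: C(5,1)·0.78^1·0.22^4 = 0.00914
  k=2: C(5,2)·0.78^2·0.22^3 = 0.06478
  k=3: C(5,3)·0.78^3·0.22^2 = 0.22968
1 − 0.30412 = 0.69588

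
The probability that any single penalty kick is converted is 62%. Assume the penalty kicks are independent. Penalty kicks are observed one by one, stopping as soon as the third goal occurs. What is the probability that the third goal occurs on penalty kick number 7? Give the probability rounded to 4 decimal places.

0.0745

Y = trial on which the third success occurs; negative binomial, r=3, p=0.62.
P(Y=7) = C(6,2) · p^3 · (1−p)^4
= 15 · 0.23833 · 0.020851 = 0.074542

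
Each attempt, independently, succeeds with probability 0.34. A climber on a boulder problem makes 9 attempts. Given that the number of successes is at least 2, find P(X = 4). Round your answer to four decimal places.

X ~ Binomial(9, 0.34). Want P(X=4 | X≥2) = P(X=4) / P(X≥2).
P(X=4) = C(9,4)·0.34^4·0.66^5 = 0.210866
P(X≥2) = 1 − 0.023763 − 0.110172 = 0.866065
Ratio = 0.210866 / 0.866065 = 0.243476

0.2435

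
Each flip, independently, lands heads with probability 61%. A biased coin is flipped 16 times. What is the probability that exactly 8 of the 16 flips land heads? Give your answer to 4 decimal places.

X ~ Binomial(n=16, p=0.61).
P(X=8) = C(16,8) · p^8 · (1−p)^8
= 12870 · 0.019171 · 0.0005352 = 0.132049

0.1320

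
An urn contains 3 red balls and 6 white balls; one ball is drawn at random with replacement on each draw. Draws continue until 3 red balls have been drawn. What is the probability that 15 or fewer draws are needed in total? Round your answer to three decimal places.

0.921

Finishing within 15 draws ⇔ at least 3 successes in the first 15. With X ~ Binomial(15, 0.333333), P(Y ≤ 15) = 1 − P(X ≤ 2).
  k=0: C(15,0)·0.333333^0·0.666667^15 = 0.00228
  k=1: C(15,1)·0.333333^1·0.666667^14 = 0.01713
  k=2: C(15,2)·0.333333^2·0.666667^13 = 0.05995
1 − 0.07936 = 0.92064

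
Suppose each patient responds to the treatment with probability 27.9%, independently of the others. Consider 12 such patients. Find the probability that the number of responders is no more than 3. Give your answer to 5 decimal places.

0.55797

X ~ Binomial(12, 0.279); P(X ≤ 3) = Σ C(12,k) p^k (1−p)^(12−k) over k:
  k=0: C(12,0)·0.279^0·0.721^12 = 0.0197344
  k=1: C(12,1)·0.279^1·0.721^11 = 0.0916375
  k=2: C(12,2)·0.279^2·0.721^10 = 0.1950316
  k=3: C(12,3)·0.279^3·0.721^9 = 0.2515664
Total = 0.5579699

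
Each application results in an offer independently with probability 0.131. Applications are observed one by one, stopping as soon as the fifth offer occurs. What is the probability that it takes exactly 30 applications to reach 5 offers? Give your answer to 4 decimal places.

0.0274

Y = trial on which the fifth success occurs; negative binomial, r=5, p=0.131.
P(Y=30) = C(29,4) · p^5 · (1−p)^25
= 23751 · 3.8579e-05 · 0.029888 = 0.027386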